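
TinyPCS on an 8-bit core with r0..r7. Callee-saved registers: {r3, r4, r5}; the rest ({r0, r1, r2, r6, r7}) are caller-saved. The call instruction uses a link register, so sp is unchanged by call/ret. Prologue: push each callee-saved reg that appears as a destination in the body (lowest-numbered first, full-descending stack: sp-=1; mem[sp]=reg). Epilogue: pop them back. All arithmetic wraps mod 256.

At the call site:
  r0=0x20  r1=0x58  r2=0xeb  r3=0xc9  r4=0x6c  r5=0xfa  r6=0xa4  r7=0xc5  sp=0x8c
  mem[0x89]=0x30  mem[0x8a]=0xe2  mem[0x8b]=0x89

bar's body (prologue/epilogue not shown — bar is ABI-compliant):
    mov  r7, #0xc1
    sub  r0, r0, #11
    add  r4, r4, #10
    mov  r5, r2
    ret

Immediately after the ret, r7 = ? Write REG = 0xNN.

REG = 0xc1

prologue: push r4 -> mem[0x8b]=0x6c, sp=0x8b
prologue: push r5 -> mem[0x8a]=0xfa, sp=0x8a
body[0] mov  r7, #0xc1 -> r7=0xc1
body[1] sub  r0, r0, #11 -> r0=0x15
body[2] add  r4, r4, #10 -> r4=0x76
body[3] mov  r5, r2 -> r5=0xeb
epilogue: pop r5=0xfa, sp=0x8b
epilogue: pop r4=0x6c, sp=0x8c
r7 is caller-saved -> body value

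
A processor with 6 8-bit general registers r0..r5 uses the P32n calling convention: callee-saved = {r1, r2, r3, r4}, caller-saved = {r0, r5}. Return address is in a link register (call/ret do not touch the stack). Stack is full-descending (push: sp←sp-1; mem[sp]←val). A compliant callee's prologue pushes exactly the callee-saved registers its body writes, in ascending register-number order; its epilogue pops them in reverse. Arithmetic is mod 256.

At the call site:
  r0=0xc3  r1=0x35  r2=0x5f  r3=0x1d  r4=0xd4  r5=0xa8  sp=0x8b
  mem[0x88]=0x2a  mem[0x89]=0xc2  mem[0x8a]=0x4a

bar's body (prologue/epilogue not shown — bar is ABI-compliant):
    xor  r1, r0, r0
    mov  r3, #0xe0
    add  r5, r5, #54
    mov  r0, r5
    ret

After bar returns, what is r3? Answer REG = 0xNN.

prologue: push r1 → mem[0x8a]=0x35, sp=0x8a
prologue: push r3 → mem[0x89]=0x1d, sp=0x89
body[0] xor  r1, r0, r0 → r1=0x00
body[1] mov  r3, #0xe0 → r3=0xe0
body[2] add  r5, r5, #54 → r5=0xde
body[3] mov  r0, r5 → r0=0xde
epilogue: pop r3=0x1d, sp=0x8a
epilogue: pop r1=0x35, sp=0x8b
r3 is callee-saved → restored

REG = 0x1d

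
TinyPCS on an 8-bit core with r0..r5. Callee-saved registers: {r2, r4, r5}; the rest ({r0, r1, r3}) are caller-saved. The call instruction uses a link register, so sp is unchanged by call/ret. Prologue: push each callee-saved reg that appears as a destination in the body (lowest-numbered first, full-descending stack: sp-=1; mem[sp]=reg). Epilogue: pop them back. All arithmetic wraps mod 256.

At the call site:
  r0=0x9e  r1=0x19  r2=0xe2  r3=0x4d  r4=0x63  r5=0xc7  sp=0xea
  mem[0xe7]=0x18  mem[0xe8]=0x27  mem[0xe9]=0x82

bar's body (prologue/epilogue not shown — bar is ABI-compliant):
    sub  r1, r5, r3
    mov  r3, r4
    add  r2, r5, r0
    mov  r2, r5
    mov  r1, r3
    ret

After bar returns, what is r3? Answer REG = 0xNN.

REG = 0x63

prologue: push r2 → mem[0xe9]=0xe2, sp=0xe9
body[0] sub  r1, r5, r3 → r1=0x7a
body[1] mov  r3, r4 → r3=0x63
body[2] add  r2, r5, r0 → r2=0x65
body[3] mov  r2, r5 → r2=0xc7
body[4] mov  r1, r3 → r1=0x63
epilogue: pop r2=0xe2, sp=0xea
r3 is caller-saved → body value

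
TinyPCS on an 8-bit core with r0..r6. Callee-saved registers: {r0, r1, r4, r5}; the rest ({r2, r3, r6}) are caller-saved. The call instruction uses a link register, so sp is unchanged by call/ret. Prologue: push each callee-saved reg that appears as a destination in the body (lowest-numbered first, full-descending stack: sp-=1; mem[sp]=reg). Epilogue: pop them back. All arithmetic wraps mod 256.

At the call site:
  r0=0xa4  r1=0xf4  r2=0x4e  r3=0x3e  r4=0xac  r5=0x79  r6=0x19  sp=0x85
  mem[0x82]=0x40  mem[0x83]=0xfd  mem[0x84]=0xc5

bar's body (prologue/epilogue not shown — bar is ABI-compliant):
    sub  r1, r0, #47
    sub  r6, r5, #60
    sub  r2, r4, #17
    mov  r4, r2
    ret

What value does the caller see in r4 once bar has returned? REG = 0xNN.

REG = 0xac

prologue: push r1 -> mem[0x84]=0xf4, sp=0x84
prologue: push r4 -> mem[0x83]=0xac, sp=0x83
body[0] sub  r1, r0, #47 -> r1=0x75
body[1] sub  r6, r5, #60 -> r6=0x3d
body[2] sub  r2, r4, #17 -> r2=0x9b
body[3] mov  r4, r2 -> r4=0x9b
epilogue: pop r4=0xac, sp=0x84
epilogue: pop r1=0xf4, sp=0x85
r4 is callee-saved -> restored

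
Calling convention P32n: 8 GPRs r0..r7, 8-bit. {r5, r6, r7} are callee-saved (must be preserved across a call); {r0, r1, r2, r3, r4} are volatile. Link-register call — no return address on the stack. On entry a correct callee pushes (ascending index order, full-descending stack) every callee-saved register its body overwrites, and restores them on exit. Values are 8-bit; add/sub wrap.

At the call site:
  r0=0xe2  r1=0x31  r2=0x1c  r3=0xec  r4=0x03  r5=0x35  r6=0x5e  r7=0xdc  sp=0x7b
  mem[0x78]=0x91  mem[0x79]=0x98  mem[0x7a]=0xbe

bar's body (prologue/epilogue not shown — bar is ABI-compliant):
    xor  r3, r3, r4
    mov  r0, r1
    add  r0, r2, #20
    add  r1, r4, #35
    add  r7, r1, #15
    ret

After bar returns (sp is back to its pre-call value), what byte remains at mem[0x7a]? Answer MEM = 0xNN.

MEM = 0xdc

prologue: push r7 → mem[0x7a]=0xdc, sp=0x7a
body[0] xor  r3, r3, r4 → r3=0xef
body[1] mov  r0, r1 → r0=0x31
body[2] add  r0, r2, #20 → r0=0x30
body[3] add  r1, r4, #35 → r1=0x26
body[4] add  r7, r1, #15 → r7=0x35
epilogue: pop r7=0xdc, sp=0x7b
prologue pushed ['r7'] at ['0x7a']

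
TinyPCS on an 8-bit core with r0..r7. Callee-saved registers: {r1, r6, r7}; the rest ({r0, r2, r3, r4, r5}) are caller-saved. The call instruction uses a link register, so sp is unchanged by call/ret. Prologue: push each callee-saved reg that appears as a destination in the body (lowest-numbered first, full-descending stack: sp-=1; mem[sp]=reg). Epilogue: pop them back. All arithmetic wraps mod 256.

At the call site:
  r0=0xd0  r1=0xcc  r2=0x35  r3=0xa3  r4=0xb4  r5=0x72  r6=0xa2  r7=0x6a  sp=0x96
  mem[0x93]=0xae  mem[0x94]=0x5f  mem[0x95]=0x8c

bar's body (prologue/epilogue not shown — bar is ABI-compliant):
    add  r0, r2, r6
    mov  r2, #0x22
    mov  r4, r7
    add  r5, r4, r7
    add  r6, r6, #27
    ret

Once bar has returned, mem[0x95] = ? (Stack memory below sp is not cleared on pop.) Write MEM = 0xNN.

MEM = 0xa2

prologue: push r6 -> mem[0x95]=0xa2, sp=0x95
body[0] add  r0, r2, r6 -> r0=0xd7
body[1] mov  r2, #0x22 -> r2=0x22
body[2] mov  r4, r7 -> r4=0x6a
body[3] add  r5, r4, r7 -> r5=0xd4
body[4] add  r6, r6, #27 -> r6=0xbd
epilogue: pop r6=0xa2, sp=0x96
prologue pushed ['r6'] at ['0x95']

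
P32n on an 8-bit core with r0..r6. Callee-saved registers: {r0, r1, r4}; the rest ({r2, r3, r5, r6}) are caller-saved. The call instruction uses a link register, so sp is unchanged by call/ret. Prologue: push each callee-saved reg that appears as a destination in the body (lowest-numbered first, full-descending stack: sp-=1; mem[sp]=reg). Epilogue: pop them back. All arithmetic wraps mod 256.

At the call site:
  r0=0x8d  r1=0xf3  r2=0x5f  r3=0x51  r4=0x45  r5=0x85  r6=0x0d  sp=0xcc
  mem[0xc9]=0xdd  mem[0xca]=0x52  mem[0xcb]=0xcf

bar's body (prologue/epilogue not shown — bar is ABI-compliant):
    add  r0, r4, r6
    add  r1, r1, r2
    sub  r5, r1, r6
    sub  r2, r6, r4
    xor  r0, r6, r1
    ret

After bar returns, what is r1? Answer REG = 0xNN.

prologue: push r0 → mem[0xcb]=0x8d, sp=0xcb
prologue: push r1 → mem[0xca]=0xf3, sp=0xca
body[0] add  r0, r4, r6 → r0=0x52
body[1] add  r1, r1, r2 → r1=0x52
body[2] sub  r5, r1, r6 → r5=0x45
body[3] sub  r2, r6, r4 → r2=0xc8
body[4] xor  r0, r6, r1 → r0=0x5f
epilogue: pop r1=0xf3, sp=0xcb
epilogue: pop r0=0x8d, sp=0xcc
r1 is callee-saved → restored

REG = 0xf3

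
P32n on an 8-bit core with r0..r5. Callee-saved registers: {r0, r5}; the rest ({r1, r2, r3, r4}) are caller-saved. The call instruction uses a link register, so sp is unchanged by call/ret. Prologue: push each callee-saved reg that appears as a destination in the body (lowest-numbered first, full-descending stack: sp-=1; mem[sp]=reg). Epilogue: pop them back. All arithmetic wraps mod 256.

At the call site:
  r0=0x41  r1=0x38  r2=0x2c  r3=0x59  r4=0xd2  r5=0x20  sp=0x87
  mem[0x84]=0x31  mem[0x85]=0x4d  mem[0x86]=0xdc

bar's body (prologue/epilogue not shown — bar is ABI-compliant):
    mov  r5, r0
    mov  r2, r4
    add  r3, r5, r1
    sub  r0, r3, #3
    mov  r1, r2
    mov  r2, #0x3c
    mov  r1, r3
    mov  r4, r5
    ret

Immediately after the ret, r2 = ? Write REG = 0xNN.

prologue: push r0 → mem[0x86]=0x41, sp=0x86
prologue: push r5 → mem[0x85]=0x20, sp=0x85
body[0] mov  r5, r0 → r5=0x41
body[1] mov  r2, r4 → r2=0xd2
body[2] add  r3, r5, r1 → r3=0x79
body[3] sub  r0, r3, #3 → r0=0x76
body[4] mov  r1, r2 → r1=0xd2
body[5] mov  r2, #0x3c → r2=0x3c
body[6] mov  r1, r3 → r1=0x79
body[7] mov  r4, r5 → r4=0x41
epilogue: pop r5=0x20, sp=0x86
epilogue: pop r0=0x41, sp=0x87
r2 is caller-saved → body value

REG = 0x3c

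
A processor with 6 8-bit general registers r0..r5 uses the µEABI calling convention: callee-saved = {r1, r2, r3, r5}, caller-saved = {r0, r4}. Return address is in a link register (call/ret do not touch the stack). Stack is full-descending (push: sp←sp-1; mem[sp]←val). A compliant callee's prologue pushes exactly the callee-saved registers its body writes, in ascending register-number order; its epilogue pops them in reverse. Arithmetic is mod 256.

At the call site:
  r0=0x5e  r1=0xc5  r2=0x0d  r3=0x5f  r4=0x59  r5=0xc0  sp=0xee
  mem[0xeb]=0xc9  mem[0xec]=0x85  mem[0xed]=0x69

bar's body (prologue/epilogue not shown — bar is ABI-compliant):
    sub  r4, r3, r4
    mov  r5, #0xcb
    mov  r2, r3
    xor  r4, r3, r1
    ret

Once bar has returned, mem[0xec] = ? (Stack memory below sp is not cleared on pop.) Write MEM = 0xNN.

MEM = 0xc0

prologue: push r2 -> mem[0xed]=0x0d, sp=0xed
prologue: push r5 -> mem[0xec]=0xc0, sp=0xec
body[0] sub  r4, r3, r4 -> r4=0x06
body[1] mov  r5, #0xcb -> r5=0xcb
body[2] mov  r2, r3 -> r2=0x5f
body[3] xor  r4, r3, r1 -> r4=0x9a
epilogue: pop r5=0xc0, sp=0xed
epilogue: pop r2=0x0d, sp=0xee
prologue pushed ['r2', 'r5'] at ['0xed', '0xec']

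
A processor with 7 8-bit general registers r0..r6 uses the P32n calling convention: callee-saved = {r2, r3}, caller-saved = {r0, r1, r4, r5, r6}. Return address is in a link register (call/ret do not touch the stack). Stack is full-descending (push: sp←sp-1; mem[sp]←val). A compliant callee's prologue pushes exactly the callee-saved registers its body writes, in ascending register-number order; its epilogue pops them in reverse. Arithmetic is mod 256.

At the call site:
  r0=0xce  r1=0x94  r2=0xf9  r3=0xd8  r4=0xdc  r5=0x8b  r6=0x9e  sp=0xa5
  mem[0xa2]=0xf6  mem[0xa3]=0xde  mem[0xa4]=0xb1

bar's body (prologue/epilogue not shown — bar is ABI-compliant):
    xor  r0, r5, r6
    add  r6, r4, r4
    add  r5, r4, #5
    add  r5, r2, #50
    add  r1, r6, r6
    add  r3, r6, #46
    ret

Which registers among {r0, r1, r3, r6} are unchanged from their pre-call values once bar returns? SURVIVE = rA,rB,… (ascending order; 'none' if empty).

prologue: push r3 → mem[0xa4]=0xd8, sp=0xa4
body[0] xor  r0, r5, r6 → r0=0x15
body[1] add  r6, r4, r4 → r6=0xb8
body[2] add  r5, r4, #5 → r5=0xe1
body[3] add  r5, r2, #50 → r5=0x2b
body[4] add  r1, r6, r6 → r1=0x70
body[5] add  r3, r6, #46 → r3=0xe6
epilogue: pop r3=0xd8, sp=0xa5
r0: caller-saved, written=True
r1: caller-saved, written=True
r3: callee-saved, written=True
r6: caller-saved, written=True

SURVIVE = r3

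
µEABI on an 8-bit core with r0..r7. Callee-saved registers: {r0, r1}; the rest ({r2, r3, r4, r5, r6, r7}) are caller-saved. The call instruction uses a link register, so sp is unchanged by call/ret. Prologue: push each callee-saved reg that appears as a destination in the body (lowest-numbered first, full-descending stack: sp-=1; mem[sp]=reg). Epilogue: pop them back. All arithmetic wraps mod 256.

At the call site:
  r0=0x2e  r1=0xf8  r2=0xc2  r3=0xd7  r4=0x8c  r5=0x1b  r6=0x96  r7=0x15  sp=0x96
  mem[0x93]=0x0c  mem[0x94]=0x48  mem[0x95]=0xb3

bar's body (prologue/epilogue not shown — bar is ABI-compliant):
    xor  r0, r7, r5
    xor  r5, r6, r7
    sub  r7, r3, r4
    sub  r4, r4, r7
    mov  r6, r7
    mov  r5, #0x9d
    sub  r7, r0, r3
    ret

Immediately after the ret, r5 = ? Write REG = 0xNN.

prologue: push r0 → mem[0x95]=0x2e, sp=0x95
body[0] xor  r0, r7, r5 → r0=0x0e
body[1] xor  r5, r6, r7 → r5=0x83
body[2] sub  r7, r3, r4 → r7=0x4b
body[3] sub  r4, r4, r7 → r4=0x41
body[4] mov  r6, r7 → r6=0x4b
body[5] mov  r5, #0x9d → r5=0x9d
body[6] sub  r7, r0, r3 → r7=0x37
epilogue: pop r0=0x2e, sp=0x96
r5 is caller-saved → body value

REG = 0x9d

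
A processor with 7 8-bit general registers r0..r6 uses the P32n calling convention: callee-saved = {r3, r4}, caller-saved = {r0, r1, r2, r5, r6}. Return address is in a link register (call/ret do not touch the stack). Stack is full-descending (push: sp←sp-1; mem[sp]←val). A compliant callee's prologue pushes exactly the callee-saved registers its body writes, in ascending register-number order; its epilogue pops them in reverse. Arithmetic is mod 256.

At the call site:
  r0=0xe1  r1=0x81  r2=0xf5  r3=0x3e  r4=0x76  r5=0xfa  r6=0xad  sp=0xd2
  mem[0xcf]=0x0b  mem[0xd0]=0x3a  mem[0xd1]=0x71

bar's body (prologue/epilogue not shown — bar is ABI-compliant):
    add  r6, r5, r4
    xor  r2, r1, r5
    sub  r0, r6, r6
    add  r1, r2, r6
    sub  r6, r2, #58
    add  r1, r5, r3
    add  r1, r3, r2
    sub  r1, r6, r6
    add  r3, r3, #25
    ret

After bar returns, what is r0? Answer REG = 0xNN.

prologue: push r3 → mem[0xd1]=0x3e, sp=0xd1
body[0] add  r6, r5, r4 → r6=0x70
body[1] xor  r2, r1, r5 → r2=0x7b
body[2] sub  r0, r6, r6 → r0=0x00
body[3] add  r1, r2, r6 → r1=0xeb
body[4] sub  r6, r2, #58 → r6=0x41
body[5] add  r1, r5, r3 → r1=0x38
body[6] add  r1, r3, r2 → r1=0xb9
body[7] sub  r1, r6, r6 → r1=0x00
body[8] add  r3, r3, #25 → r3=0x57
epilogue: pop r3=0x3e, sp=0xd2
r0 is caller-saved → body value

REG = 0x00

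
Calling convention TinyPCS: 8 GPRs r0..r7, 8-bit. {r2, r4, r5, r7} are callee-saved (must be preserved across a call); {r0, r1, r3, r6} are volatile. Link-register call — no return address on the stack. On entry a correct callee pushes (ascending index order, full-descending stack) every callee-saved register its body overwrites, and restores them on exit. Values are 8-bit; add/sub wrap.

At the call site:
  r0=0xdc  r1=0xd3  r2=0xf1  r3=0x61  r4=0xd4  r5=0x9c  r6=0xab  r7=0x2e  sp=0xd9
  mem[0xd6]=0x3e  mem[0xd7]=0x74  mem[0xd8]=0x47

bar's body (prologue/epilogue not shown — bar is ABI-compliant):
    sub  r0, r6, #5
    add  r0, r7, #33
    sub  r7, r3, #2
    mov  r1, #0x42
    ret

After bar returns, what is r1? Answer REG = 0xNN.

prologue: push r7 → mem[0xd8]=0x2e, sp=0xd8
body[0] sub  r0, r6, #5 → r0=0xa6
body[1] add  r0, r7, #33 → r0=0x4f
body[2] sub  r7, r3, #2 → r7=0x5f
body[3] mov  r1, #0x42 → r1=0x42
epilogue: pop r7=0x2e, sp=0xd9
r1 is caller-saved → body value

REG = 0x42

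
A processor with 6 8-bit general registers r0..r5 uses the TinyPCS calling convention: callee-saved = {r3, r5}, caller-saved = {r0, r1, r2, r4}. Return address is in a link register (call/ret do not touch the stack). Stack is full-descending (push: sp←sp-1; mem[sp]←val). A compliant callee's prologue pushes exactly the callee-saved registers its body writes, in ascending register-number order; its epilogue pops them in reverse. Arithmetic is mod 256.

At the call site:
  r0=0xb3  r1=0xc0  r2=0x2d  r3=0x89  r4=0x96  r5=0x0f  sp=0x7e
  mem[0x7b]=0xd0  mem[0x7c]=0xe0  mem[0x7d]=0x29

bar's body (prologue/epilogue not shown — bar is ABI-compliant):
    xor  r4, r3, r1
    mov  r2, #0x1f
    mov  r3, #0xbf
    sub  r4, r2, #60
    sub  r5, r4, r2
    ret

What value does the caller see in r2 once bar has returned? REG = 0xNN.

prologue: push r3 → mem[0x7d]=0x89, sp=0x7d
prologue: push r5 → mem[0x7c]=0x0f, sp=0x7c
body[0] xor  r4, r3, r1 → r4=0x49
body[1] mov  r2, #0x1f → r2=0x1f
body[2] mov  r3, #0xbf → r3=0xbf
body[3] sub  r4, r2, #60 → r4=0xe3
body[4] sub  r5, r4, r2 → r5=0xc4
epilogue: pop r5=0x0f, sp=0x7d
epilogue: pop r3=0x89, sp=0x7e
r2 is caller-saved → body value

REG = 0x1f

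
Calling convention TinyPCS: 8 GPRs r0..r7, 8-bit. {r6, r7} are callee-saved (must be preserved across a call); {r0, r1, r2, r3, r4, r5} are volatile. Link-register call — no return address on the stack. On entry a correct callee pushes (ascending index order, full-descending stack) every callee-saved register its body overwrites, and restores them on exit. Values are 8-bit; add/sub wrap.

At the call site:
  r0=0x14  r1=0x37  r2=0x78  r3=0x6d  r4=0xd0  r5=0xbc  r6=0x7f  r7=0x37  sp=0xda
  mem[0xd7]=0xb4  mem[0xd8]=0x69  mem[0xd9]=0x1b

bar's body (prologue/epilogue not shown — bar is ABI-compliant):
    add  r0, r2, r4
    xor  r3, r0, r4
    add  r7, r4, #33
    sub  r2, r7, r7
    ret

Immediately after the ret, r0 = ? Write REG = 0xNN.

prologue: push r7 → mem[0xd9]=0x37, sp=0xd9
body[0] add  r0, r2, r4 → r0=0x48
body[1] xor  r3, r0, r4 → r3=0x98
body[2] add  r7, r4, #33 → r7=0xf1
body[3] sub  r2, r7, r7 → r2=0x00
epilogue: pop r7=0x37, sp=0xda
r0 is caller-saved → body value

REG = 0x48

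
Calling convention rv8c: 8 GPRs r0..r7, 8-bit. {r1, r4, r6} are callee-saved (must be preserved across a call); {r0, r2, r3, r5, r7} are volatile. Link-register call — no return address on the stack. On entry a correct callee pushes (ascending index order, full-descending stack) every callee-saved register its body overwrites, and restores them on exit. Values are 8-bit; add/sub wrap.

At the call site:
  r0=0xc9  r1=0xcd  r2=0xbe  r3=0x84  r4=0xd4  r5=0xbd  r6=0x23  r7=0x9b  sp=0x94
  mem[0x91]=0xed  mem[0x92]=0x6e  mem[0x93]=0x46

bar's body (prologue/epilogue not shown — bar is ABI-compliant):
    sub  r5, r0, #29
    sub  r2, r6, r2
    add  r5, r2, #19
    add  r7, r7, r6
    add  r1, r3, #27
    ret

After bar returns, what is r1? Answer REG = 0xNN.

prologue: push r1 -> mem[0x93]=0xcd, sp=0x93
body[0] sub  r5, r0, #29 -> r5=0xac
body[1] sub  r2, r6, r2 -> r2=0x65
body[2] add  r5, r2, #19 -> r5=0x78
body[3] add  r7, r7, r6 -> r7=0xbe
body[4] add  r1, r3, #27 -> r1=0x9f
epilogue: pop r1=0xcd, sp=0x94
r1 is callee-saved -> restored

REG = 0xcd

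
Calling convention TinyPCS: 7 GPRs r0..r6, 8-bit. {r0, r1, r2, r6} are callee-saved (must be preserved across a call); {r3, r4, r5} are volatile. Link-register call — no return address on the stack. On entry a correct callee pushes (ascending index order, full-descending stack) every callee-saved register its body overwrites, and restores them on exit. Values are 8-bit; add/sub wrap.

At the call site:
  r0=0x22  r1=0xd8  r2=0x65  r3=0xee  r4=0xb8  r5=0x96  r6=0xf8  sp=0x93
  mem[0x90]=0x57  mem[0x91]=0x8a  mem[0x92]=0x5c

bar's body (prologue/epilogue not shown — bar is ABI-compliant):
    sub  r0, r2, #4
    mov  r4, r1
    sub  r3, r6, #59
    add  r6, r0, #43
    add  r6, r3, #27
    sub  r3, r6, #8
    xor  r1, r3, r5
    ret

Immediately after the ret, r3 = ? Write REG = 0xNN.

REG = 0xd0

prologue: push r0 -> mem[0x92]=0x22, sp=0x92
prologue: push r1 -> mem[0x91]=0xd8, sp=0x91
prologue: push r6 -> mem[0x90]=0xf8, sp=0x90
body[0] sub  r0, r2, #4 -> r0=0x61
body[1] mov  r4, r1 -> r4=0xd8
body[2] sub  r3, r6, #59 -> r3=0xbd
body[3] add  r6, r0, #43 -> r6=0x8c
body[4] add  r6, r3, #27 -> r6=0xd8
body[5] sub  r3, r6, #8 -> r3=0xd0
body[6] xor  r1, r3, r5 -> r1=0x46
epilogue: pop r6=0xf8, sp=0x91
epilogue: pop r1=0xd8, sp=0x92
epilogue: pop r0=0x22, sp=0x93
r3 is caller-saved -> body value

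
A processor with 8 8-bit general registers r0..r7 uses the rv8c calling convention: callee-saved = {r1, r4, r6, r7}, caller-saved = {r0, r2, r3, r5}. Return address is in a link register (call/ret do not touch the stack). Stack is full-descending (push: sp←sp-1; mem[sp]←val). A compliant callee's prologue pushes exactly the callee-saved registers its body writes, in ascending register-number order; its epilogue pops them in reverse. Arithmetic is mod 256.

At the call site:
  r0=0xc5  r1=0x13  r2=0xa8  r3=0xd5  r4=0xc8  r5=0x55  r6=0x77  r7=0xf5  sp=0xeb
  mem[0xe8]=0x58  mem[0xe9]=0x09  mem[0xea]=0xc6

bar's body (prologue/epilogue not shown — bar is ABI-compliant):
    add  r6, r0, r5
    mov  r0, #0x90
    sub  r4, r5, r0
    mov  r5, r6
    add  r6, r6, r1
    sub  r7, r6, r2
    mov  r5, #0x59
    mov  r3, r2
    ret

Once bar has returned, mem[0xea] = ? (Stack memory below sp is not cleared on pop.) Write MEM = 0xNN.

prologue: push r4 -> mem[0xea]=0xc8, sp=0xea
prologue: push r6 -> mem[0xe9]=0x77, sp=0xe9
prologue: push r7 -> mem[0xe8]=0xf5, sp=0xe8
body[0] add  r6, r0, r5 -> r6=0x1a
body[1] mov  r0, #0x90 -> r0=0x90
body[2] sub  r4, r5, r0 -> r4=0xc5
body[3] mov  r5, r6 -> r5=0x1a
body[4] add  r6, r6, r1 -> r6=0x2d
body[5] sub  r7, r6, r2 -> r7=0x85
body[6] mov  r5, #0x59 -> r5=0x59
body[7] mov  r3, r2 -> r3=0xa8
epilogue: pop r7=0xf5, sp=0xe9
epilogue: pop r6=0x77, sp=0xea
epilogue: pop r4=0xc8, sp=0xeb
prologue pushed ['r4', 'r6', 'r7'] at ['0xea', '0xe9', '0xe8']

MEM = 0xc8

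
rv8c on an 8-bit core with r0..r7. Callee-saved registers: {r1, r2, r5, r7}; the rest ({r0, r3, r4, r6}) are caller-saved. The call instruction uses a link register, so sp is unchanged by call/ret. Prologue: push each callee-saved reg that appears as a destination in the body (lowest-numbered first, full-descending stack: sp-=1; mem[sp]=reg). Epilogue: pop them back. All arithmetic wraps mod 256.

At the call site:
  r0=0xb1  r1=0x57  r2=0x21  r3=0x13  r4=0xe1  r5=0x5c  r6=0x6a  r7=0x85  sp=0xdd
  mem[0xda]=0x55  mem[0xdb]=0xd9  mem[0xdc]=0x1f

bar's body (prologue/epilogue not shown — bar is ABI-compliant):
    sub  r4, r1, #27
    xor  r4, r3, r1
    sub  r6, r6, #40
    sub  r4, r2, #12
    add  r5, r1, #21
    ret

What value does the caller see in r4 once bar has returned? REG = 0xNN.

REG = 0x15

prologue: push r5 -> mem[0xdc]=0x5c, sp=0xdc
body[0] sub  r4, r1, #27 -> r4=0x3c
body[1] xor  r4, r3, r1 -> r4=0x44
body[2] sub  r6, r6, #40 -> r6=0x42
body[3] sub  r4, r2, #12 -> r4=0x15
body[4] add  r5, r1, #21 -> r5=0x6c
epilogue: pop r5=0x5c, sp=0xdd
r4 is caller-saved -> body value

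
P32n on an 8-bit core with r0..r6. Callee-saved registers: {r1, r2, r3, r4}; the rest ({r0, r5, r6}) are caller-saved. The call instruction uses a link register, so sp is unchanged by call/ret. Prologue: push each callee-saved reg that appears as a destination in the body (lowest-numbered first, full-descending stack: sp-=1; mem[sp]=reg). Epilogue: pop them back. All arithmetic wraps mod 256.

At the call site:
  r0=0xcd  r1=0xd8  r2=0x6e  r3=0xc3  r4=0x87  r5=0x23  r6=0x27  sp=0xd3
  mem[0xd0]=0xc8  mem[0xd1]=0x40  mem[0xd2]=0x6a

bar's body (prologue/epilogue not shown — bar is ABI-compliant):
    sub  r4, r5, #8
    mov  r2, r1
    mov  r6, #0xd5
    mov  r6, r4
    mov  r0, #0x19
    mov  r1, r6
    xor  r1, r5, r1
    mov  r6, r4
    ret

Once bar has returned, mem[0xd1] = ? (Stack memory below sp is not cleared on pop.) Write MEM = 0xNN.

MEM = 0x6e

prologue: push r1 -> mem[0xd2]=0xd8, sp=0xd2
prologue: push r2 -> mem[0xd1]=0x6e, sp=0xd1
prologue: push r4 -> mem[0xd0]=0x87, sp=0xd0
body[0] sub  r4, r5, #8 -> r4=0x1b
body[1] mov  r2, r1 -> r2=0xd8
body[2] mov  r6, #0xd5 -> r6=0xd5
body[3] mov  r6, r4 -> r6=0x1b
body[4] mov  r0, #0x19 -> r0=0x19
body[5] mov  r1, r6 -> r1=0x1b
body[6] xor  r1, r5, r1 -> r1=0x38
body[7] mov  r6, r4 -> r6=0x1b
epilogue: pop r4=0x87, sp=0xd1
epilogue: pop r2=0x6e, sp=0xd2
epilogue: pop r1=0xd8, sp=0xd3
prologue pushed ['r1', 'r2', 'r4'] at ['0xd2', '0xd1', '0xd0']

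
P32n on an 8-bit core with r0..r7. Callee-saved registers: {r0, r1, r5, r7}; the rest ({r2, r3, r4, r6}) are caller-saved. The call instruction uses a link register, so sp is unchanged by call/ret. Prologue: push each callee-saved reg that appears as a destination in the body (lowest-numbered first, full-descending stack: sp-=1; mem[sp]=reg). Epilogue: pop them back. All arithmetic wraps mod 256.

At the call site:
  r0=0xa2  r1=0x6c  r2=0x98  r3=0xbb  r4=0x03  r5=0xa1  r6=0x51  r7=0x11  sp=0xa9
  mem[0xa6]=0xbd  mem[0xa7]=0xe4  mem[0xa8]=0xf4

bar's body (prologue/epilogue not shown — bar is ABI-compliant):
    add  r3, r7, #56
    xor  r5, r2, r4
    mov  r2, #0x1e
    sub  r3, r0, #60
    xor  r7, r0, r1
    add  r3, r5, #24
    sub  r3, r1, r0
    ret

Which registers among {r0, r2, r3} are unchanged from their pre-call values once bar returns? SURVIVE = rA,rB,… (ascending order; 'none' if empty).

prologue: push r5 → mem[0xa8]=0xa1, sp=0xa8
prologue: push r7 → mem[0xa7]=0x11, sp=0xa7
body[0] add  r3, r7, #56 → r3=0x49
body[1] xor  r5, r2, r4 → r5=0x9b
body[2] mov  r2, #0x1e → r2=0x1e
body[3] sub  r3, r0, #60 → r3=0x66
body[4] xor  r7, r0, r1 → r7=0xce
body[5] add  r3, r5, #24 → r3=0xb3
body[6] sub  r3, r1, r0 → r3=0xca
epilogue: pop r7=0x11, sp=0xa8
epilogue: pop r5=0xa1, sp=0xa9
r0: callee-saved, written=False
r2: caller-saved, written=True
r3: caller-saved, written=True

SURVIVE = r0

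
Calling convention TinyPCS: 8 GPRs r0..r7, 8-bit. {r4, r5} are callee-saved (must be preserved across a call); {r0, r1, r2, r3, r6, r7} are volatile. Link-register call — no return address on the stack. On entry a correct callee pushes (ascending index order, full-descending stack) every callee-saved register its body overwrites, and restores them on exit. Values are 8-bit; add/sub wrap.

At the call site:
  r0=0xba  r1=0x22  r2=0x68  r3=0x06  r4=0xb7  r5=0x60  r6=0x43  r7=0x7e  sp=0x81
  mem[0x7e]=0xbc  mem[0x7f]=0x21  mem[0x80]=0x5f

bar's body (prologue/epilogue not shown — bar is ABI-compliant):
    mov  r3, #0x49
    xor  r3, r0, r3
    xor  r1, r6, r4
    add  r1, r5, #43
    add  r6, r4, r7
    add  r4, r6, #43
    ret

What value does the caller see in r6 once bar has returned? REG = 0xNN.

prologue: push r4 -> mem[0x80]=0xb7, sp=0x80
body[0] mov  r3, #0x49 -> r3=0x49
body[1] xor  r3, r0, r3 -> r3=0xf3
body[2] xor  r1, r6, r4 -> r1=0xf4
body[3] add  r1, r5, #43 -> r1=0x8b
body[4] add  r6, r4, r7 -> r6=0x35
body[5] add  r4, r6, #43 -> r4=0x60
epilogue: pop r4=0xb7, sp=0x81
r6 is caller-saved -> body value

REG = 0x35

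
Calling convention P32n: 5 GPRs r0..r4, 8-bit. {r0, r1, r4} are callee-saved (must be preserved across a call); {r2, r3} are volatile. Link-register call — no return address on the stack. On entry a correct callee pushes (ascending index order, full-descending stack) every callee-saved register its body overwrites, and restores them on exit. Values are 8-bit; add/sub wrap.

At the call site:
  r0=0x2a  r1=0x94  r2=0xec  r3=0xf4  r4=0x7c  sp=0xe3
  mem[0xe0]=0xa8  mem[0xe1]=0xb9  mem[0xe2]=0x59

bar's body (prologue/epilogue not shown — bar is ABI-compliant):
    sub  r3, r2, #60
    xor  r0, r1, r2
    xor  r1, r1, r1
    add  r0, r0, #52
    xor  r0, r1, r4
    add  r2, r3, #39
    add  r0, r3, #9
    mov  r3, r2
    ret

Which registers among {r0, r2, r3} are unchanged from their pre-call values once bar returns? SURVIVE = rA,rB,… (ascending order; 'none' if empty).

prologue: push r0 → mem[0xe2]=0x2a, sp=0xe2
prologue: push r1 → mem[0xe1]=0x94, sp=0xe1
body[0] sub  r3, r2, #60 → r3=0xb0
body[1] xor  r0, r1, r2 → r0=0x78
body[2] xor  r1, r1, r1 → r1=0x00
body[3] add  r0, r0, #52 → r0=0xac
body[4] xor  r0, r1, r4 → r0=0x7c
body[5] add  r2, r3, #39 → r2=0xd7
body[6] add  r0, r3, #9 → r0=0xb9
body[7] mov  r3, r2 → r3=0xd7
epilogue: pop r1=0x94, sp=0xe2
epilogue: pop r0=0x2a, sp=0xe3
r0: callee-saved, written=True
r2: caller-saved, written=True
r3: caller-saved, written=True

SURVIVE = r0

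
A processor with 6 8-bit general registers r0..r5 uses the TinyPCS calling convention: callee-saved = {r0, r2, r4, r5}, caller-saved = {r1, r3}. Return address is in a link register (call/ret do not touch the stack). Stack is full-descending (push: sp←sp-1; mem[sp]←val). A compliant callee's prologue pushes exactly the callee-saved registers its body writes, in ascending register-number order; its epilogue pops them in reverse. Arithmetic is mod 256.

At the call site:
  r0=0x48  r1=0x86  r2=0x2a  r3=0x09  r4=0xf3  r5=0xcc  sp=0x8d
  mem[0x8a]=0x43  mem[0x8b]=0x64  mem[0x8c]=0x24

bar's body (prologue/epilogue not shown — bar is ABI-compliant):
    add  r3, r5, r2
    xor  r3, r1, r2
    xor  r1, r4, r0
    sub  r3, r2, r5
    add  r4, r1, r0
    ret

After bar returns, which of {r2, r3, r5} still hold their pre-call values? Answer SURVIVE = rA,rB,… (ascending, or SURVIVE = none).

prologue: push r4 -> mem[0x8c]=0xf3, sp=0x8c
body[0] add  r3, r5, r2 -> r3=0xf6
body[1] xor  r3, r1, r2 -> r3=0xac
body[2] xor  r1, r4, r0 -> r1=0xbb
body[3] sub  r3, r2, r5 -> r3=0x5e
body[4] add  r4, r1, r0 -> r4=0x03
epilogue: pop r4=0xf3, sp=0x8d
r2: callee-saved, written=False
r3: caller-saved, written=True
r5: callee-saved, written=False

SURVIVE = r2,r5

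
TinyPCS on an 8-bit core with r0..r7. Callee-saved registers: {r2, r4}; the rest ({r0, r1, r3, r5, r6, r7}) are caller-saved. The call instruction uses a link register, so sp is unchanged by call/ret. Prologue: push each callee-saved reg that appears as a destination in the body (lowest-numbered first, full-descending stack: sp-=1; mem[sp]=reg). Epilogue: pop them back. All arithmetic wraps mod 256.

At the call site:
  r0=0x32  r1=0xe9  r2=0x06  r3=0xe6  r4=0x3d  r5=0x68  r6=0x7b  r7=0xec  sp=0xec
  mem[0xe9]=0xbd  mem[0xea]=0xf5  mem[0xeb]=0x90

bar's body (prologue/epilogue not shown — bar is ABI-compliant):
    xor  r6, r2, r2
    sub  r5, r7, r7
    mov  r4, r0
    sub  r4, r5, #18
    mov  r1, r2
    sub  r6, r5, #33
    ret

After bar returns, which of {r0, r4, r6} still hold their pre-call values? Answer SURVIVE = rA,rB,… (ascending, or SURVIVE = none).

prologue: push r4 -> mem[0xeb]=0x3d, sp=0xeb
body[0] xor  r6, r2, r2 -> r6=0x00
body[1] sub  r5, r7, r7 -> r5=0x00
body[2] mov  r4, r0 -> r4=0x32
body[3] sub  r4, r5, #18 -> r4=0xee
body[4] mov  r1, r2 -> r1=0x06
body[5] sub  r6, r5, #33 -> r6=0xdf
epilogue: pop r4=0x3d, sp=0xec
r0: caller-saved, written=False
r4: callee-saved, written=True
r6: caller-saved, written=True

SURVIVE = r0,r4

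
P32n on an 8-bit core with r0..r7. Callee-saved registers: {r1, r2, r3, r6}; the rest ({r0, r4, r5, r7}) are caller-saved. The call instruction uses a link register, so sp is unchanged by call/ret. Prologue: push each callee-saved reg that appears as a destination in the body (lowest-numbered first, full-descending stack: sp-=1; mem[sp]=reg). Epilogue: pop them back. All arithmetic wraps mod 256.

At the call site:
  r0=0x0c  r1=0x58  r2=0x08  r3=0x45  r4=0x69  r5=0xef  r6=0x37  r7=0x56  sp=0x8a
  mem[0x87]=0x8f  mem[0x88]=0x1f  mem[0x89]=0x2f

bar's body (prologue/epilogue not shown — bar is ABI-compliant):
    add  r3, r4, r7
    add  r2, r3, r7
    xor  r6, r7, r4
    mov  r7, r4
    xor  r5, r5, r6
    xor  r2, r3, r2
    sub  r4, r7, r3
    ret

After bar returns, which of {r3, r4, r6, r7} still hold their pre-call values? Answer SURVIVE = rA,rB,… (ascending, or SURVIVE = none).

prologue: push r2 → mem[0x89]=0x08, sp=0x89
prologue: push r3 → mem[0x88]=0x45, sp=0x88
prologue: push r6 → mem[0x87]=0x37, sp=0x87
body[0] add  r3, r4, r7 → r3=0xbf
body[1] add  r2, r3, r7 → r2=0x15
body[2] xor  r6, r7, r4 → r6=0x3f
body[3] mov  r7, r4 → r7=0x69
body[4] xor  r5, r5, r6 → r5=0xd0
body[5] xor  r2, r3, r2 → r2=0xaa
body[6] sub  r4, r7, r3 → r4=0xaa
epilogue: pop r6=0x37, sp=0x88
epilogue: pop r3=0x45, sp=0x89
epilogue: pop r2=0x08, sp=0x8a
r3: callee-saved, written=True
r4: caller-saved, written=True
r6: callee-saved, written=True
r7: caller-saved, written=True

SURVIVE = r3,r6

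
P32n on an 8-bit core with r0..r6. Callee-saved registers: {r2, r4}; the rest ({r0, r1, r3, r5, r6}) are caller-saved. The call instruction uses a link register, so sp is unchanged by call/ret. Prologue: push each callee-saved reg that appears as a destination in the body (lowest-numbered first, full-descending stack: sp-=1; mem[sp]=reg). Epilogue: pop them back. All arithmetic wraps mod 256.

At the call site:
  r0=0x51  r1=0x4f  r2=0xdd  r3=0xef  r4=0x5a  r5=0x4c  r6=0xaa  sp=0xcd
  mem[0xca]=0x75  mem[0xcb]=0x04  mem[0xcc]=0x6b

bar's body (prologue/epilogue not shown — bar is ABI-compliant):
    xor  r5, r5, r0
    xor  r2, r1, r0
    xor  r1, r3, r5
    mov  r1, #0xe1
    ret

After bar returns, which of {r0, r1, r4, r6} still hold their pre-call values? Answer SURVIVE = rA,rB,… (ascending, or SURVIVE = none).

SURVIVE = r0,r4,r6

prologue: push r2 → mem[0xcc]=0xdd, sp=0xcc
body[0] xor  r5, r5, r0 → r5=0x1d
body[1] xor  r2, r1, r0 → r2=0x1e
body[2] xor  r1, r3, r5 → r1=0xf2
body[3] mov  r1, #0xe1 → r1=0xe1
epilogue: pop r2=0xdd, sp=0xcd
r0: caller-saved, written=False
r1: caller-saved, written=True
r4: callee-saved, written=False
r6: caller-saved, written=False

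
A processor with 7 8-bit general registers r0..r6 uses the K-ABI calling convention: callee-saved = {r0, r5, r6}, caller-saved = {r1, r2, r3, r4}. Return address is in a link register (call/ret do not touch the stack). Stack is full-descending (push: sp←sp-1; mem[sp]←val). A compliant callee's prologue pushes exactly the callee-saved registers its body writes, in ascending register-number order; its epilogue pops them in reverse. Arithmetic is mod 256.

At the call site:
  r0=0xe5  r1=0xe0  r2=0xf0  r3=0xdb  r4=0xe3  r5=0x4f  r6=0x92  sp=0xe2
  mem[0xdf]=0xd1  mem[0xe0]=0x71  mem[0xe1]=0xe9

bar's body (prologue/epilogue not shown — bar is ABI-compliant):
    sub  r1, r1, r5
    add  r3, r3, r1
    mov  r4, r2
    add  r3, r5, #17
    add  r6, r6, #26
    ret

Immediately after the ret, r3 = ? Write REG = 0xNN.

prologue: push r6 → mem[0xe1]=0x92, sp=0xe1
body[0] sub  r1, r1, r5 → r1=0x91
body[1] add  r3, r3, r1 → r3=0x6c
body[2] mov  r4, r2 → r4=0xf0
body[3] add  r3, r5, #17 → r3=0x60
body[4] add  r6, r6, #26 → r6=0xac
epilogue: pop r6=0x92, sp=0xe2
r3 is caller-saved → body value

REG = 0x60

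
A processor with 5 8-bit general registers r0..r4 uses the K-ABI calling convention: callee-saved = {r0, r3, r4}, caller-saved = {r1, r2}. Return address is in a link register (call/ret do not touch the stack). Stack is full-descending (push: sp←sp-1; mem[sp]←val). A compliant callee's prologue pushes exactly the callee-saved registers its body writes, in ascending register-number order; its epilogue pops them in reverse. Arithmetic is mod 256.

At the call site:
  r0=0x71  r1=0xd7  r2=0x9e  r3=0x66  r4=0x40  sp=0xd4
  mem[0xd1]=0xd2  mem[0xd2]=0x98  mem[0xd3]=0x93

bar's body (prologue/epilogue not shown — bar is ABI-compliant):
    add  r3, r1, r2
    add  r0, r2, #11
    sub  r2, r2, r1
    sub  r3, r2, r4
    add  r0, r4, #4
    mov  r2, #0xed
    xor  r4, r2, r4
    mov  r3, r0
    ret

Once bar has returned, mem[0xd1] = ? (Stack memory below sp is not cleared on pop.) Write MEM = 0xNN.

prologue: push r0 → mem[0xd3]=0x71, sp=0xd3
prologue: push r3 → mem[0xd2]=0x66, sp=0xd2
prologue: push r4 → mem[0xd1]=0x40, sp=0xd1
body[0] add  r3, r1, r2 → r3=0x75
body[1] add  r0, r2, #11 → r0=0xa9
body[2] sub  r2, r2, r1 → r2=0xc7
body[3] sub  r3, r2, r4 → r3=0x87
body[4] add  r0, r4, #4 → r0=0x44
body[5] mov  r2, #0xed → r2=0xed
body[6] xor  r4, r2, r4 → r4=0xad
body[7] mov  r3, r0 → r3=0x44
epilogue: pop r4=0x40, sp=0xd2
epilogue: pop r3=0x66, sp=0xd3
epilogue: pop r0=0x71, sp=0xd4
prologue pushed ['r0', 'r3', 'r4'] at ['0xd3', '0xd2', '0xd1']

MEM = 0x40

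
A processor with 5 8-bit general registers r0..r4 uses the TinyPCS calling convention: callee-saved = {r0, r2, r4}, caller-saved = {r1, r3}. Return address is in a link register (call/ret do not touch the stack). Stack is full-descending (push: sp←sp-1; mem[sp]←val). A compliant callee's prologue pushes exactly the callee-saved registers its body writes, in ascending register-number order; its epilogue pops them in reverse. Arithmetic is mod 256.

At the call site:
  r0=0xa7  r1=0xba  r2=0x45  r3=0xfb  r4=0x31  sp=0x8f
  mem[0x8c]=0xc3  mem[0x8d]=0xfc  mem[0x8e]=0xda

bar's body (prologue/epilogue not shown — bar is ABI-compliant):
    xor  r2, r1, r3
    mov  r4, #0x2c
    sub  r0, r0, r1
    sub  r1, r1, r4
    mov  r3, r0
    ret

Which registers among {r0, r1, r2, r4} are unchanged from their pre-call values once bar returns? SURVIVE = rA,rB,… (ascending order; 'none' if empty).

SURVIVE = r0,r2,r4

prologue: push r0 → mem[0x8e]=0xa7, sp=0x8e
prologue: push r2 → mem[0x8d]=0x45, sp=0x8d
prologue: push r4 → mem[0x8c]=0x31, sp=0x8c
body[0] xor  r2, r1, r3 → r2=0x41
body[1] mov  r4, #0x2c → r4=0x2c
body[2] sub  r0, r0, r1 → r0=0xed
body[3] sub  r1, r1, r4 → r1=0x8e
body[4] mov  r3, r0 → r3=0xed
epilogue: pop r4=0x31, sp=0x8d
epilogue: pop r2=0x45, sp=0x8e
epilogue: pop r0=0xa7, sp=0x8f
r0: callee-saved, written=True
r1: caller-saved, written=True
r2: callee-saved, written=True
r4: callee-saved, written=True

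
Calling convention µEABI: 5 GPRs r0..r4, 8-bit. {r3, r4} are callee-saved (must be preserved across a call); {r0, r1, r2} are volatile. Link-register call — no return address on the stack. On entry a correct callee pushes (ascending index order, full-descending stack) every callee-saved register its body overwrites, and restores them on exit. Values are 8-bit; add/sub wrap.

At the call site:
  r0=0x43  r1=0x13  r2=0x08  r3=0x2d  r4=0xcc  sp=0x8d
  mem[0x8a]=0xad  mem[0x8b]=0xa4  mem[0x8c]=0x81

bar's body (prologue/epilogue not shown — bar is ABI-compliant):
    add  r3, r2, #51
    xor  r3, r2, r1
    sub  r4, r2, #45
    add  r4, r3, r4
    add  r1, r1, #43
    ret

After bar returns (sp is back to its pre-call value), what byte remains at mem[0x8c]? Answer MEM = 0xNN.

prologue: push r3 → mem[0x8c]=0x2d, sp=0x8c
prologue: push r4 → mem[0x8b]=0xcc, sp=0x8b
body[0] add  r3, r2, #51 → r3=0x3b
body[1] xor  r3, r2, r1 → r3=0x1b
body[2] sub  r4, r2, #45 → r4=0xdb
body[3] add  r4, r3, r4 → r4=0xf6
body[4] add  r1, r1, #43 → r1=0x3e
epilogue: pop r4=0xcc, sp=0x8c
epilogue: pop r3=0x2d, sp=0x8d
prologue pushed ['r3', 'r4'] at ['0x8c', '0x8b']

MEM = 0x2d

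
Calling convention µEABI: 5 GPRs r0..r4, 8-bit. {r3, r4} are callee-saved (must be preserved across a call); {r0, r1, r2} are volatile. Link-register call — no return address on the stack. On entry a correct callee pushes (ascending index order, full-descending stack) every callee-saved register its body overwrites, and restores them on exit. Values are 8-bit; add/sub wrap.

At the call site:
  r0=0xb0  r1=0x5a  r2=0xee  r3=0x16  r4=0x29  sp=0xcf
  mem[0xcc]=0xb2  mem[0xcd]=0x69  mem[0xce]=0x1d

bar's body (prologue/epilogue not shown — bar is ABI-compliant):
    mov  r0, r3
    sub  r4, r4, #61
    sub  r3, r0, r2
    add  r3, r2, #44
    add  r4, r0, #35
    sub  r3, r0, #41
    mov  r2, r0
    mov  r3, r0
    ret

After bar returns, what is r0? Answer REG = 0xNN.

REG = 0x16

prologue: push r3 -> mem[0xce]=0x16, sp=0xce
prologue: push r4 -> mem[0xcd]=0x29, sp=0xcd
body[0] mov  r0, r3 -> r0=0x16
body[1] sub  r4, r4, #61 -> r4=0xec
body[2] sub  r3, r0, r2 -> r3=0x28
body[3] add  r3, r2, #44 -> r3=0x1a
body[4] add  r4, r0, #35 -> r4=0x39
body[5] sub  r3, r0, #41 -> r3=0xed
body[6] mov  r2, r0 -> r2=0x16
body[7] mov  r3, r0 -> r3=0x16
epilogue: pop r4=0x29, sp=0xce
epilogue: pop r3=0x16, sp=0xcf
r0 is caller-saved -> body value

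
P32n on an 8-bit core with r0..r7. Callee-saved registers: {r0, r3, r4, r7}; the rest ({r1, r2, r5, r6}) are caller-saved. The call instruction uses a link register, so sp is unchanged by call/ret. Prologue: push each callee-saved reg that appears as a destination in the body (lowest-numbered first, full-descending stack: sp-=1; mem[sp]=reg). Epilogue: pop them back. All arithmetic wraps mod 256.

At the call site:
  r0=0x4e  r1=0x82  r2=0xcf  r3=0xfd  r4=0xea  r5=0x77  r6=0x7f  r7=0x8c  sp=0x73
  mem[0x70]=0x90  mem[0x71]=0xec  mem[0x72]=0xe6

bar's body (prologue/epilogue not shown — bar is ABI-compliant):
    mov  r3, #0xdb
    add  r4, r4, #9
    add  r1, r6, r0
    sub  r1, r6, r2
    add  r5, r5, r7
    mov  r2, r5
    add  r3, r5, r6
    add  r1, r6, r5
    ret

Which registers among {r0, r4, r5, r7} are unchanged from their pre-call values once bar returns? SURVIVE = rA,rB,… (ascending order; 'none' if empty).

SURVIVE = r0,r4,r7

prologue: push r3 → mem[0x72]=0xfd, sp=0x72
prologue: push r4 → mem[0x71]=0xea, sp=0x71
body[0] mov  r3, #0xdb → r3=0xdb
body[1] add  r4, r4, #9 → r4=0xf3
body[2] add  r1, r6, r0 → r1=0xcd
body[3] sub  r1, r6, r2 → r1=0xb0
body[4] add  r5, r5, r7 → r5=0x03
body[5] mov  r2, r5 → r2=0x03
body[6] add  r3, r5, r6 → r3=0x82
body[7] add  r1, r6, r5 → r1=0x82
epilogue: pop r4=0xea, sp=0x72
epilogue: pop r3=0xfd, sp=0x73
r0: callee-saved, written=False
r4: callee-saved, written=True
r5: caller-saved, written=True
r7: callee-saved, written=False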